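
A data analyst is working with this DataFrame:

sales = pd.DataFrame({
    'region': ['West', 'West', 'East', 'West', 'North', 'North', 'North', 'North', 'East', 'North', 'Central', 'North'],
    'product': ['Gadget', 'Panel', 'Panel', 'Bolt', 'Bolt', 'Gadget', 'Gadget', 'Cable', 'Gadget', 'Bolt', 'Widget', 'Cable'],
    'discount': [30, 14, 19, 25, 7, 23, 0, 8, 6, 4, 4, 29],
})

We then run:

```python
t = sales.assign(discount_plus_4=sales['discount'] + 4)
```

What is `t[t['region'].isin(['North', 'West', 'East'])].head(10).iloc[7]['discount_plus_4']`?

12

add column discount_plus_4 = sales['discount'] + 4:
     region product  discount  discount_plus_4
0      West  Gadget        30               34
1      West   Panel        14               18
2      East   Panel        19               23
3      West    Bolt        25               29
4     North    Bolt         7               11
5     North  Gadget        23               27
6     North  Gadget         0                4
7     North   Cable         8               12
8      East  Gadget         6               10
9     North    Bolt         4                8
10  Central  Widget         4                8
11    North   Cable        29               33
filter rows where region in ['North', 'West', 'East']:
   region product  discount  discount_plus_4
0    West  Gadget        30               34
1    West   Panel        14               18
2    East   Panel        19               23
3    West    Bolt        25               29
4   North    Bolt         7               11
5   North  Gadget        23               27
6   North  Gadget         0                4
7   North   Cable         8               12
8    East  Gadget         6               10
9   North    Bolt         4                8
11  North   Cable        29               33
take first 10 rows:
  region product  discount  discount_plus_4
0   West  Gadget        30               34
1   West   Panel        14               18
2   East   Panel        19               23
3   West    Bolt        25               29
4  North    Bolt         7               11
5  North  Gadget        23               27
6  North  Gadget         0                4
7  North   Cable         8               12
8   East  Gadget         6               10
9  North    Bolt         4                8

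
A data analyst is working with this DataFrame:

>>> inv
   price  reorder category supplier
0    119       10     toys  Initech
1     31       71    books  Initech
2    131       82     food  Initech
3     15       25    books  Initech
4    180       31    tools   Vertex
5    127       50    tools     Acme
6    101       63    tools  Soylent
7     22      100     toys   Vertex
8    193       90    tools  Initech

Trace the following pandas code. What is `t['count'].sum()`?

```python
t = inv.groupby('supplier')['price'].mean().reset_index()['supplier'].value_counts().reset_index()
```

4

group by supplier, mean of price:
supplier
Acme       127.0
Initech     97.8
Soylent    101.0
Vertex     101.0
Name: price, dtype: float64
reset_index():
  supplier  price
0     Acme  127.0
1  Initech   97.8
2  Soylent  101.0
3   Vertex  101.0
value_counts of supplier:
supplier
Acme       1
Initech    1
Soylent    1
Vertex     1
Name: count, dtype: int64
reset_index():
  supplier  count
0     Acme      1
1  Initech      1
2  Soylent      1
3   Vertex      1
So sum() = 4.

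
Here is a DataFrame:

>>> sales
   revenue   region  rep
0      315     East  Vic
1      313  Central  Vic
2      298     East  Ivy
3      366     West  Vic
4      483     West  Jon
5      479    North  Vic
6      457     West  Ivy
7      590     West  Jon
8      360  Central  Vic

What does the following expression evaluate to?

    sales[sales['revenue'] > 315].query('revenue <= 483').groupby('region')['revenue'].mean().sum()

filter rows where revenue > 315:
   revenue   region  rep
3      366     West  Vic
4      483     West  Jon
5      479    North  Vic
6      457     West  Ivy
7      590     West  Jon
8      360  Central  Vic
filter rows where revenue <= 483:
   revenue   region  rep
3      366     West  Vic
4      483     West  Jon
5      479    North  Vic
6      457     West  Ivy
8      360  Central  Vic
group by region, mean of revenue:
region
Central    360.000000
North      479.000000
West       435.333333
Name: revenue, dtype: float64
So sum() = 1274.33333333.

1274.33333333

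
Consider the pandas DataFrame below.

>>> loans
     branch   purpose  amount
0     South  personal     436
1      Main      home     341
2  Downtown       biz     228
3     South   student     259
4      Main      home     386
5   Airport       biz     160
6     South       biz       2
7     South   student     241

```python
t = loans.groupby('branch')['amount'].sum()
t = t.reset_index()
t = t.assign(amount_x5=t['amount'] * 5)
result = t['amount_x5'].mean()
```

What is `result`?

2566.25

group by branch, sum of amount:
branch
Airport     160
Downtown    228
Main        727
South       938
Name: amount, dtype: int64
reset_index():
     branch  amount
0   Airport     160
1  Downtown     228
2      Main     727
3     South     938
add column amount_x5 = t['amount'] * 5:
     branch  amount  amount_x5
0   Airport     160        800
1  Downtown     228       1140
2      Main     727       3635
3     South     938       4690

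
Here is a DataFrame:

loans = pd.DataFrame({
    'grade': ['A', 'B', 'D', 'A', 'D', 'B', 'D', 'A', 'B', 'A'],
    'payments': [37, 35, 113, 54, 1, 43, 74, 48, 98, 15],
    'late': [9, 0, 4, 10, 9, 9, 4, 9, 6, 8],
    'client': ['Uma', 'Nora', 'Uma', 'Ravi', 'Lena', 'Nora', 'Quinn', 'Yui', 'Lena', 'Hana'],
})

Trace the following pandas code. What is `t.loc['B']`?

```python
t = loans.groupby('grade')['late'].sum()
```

15

group by grade, sum of late:
grade
A    36
B    15
D    17
Name: late, dtype: int64
So loc['B'] = 15.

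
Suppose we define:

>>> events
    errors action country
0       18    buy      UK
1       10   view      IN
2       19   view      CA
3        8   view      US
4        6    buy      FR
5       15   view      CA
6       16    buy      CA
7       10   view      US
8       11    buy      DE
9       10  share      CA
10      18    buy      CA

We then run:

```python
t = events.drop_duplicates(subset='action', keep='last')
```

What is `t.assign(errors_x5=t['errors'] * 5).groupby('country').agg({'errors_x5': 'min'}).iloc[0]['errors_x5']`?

drop duplicate action (keep=last):
    errors action country
7       10   view      US
9       10  share      CA
10      18    buy      CA
add column errors_x5 = t['errors'] * 5:
    errors action country  errors_x5
7       10   view      US         50
9       10  share      CA         50
10      18    buy      CA         90
group by country, min of errors_x5:
         errors_x5
country           
CA              50
US              50
The value at position 0, column 'errors_x5' is 50.

50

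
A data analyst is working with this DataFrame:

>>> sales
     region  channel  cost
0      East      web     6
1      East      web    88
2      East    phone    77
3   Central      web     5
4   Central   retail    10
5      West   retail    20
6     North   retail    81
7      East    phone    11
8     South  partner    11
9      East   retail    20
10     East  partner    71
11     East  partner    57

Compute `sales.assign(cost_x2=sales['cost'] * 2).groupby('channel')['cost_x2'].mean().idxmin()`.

retail

add column cost_x2 = sales['cost'] * 2:
     region  channel  cost  cost_x2
0      East      web     6       12
1      East      web    88      176
2      East    phone    77      154
3   Central      web     5       10
4   Central   retail    10       20
5      West   retail    20       40
6     North   retail    81      162
7      East    phone    11       22
8     South  partner    11       22
9      East   retail    20       40
10     East  partner    71      142
11     East  partner    57      114
group by channel, mean of cost_x2:
channel
partner    92.666667
phone      88.000000
retail     65.500000
web        66.000000
Name: cost_x2, dtype: float64
Hence retail.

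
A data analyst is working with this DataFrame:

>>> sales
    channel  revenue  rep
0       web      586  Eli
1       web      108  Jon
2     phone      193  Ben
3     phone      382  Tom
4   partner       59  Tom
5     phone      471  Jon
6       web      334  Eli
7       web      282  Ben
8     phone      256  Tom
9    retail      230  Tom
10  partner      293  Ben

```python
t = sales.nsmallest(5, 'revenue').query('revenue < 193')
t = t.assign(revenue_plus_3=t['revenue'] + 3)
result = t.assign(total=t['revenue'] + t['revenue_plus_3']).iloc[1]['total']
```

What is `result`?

take 5 rows with smallest revenue:
   channel  revenue  rep
4  partner       59  Tom
1      web      108  Jon
2    phone      193  Ben
9   retail      230  Tom
8    phone      256  Tom
filter rows where revenue < 193:
   channel  revenue  rep
4  partner       59  Tom
1      web      108  Jon
add column revenue_plus_3 = t['revenue'] + 3:
   channel  revenue  rep  revenue_plus_3
4  partner       59  Tom              62
1      web      108  Jon             111
add column total = t['revenue'] + t['revenue_plus_3']:
   channel  revenue  rep  revenue_plus_3  total
4  partner       59  Tom              62    121
1      web      108  Jon             111    219

219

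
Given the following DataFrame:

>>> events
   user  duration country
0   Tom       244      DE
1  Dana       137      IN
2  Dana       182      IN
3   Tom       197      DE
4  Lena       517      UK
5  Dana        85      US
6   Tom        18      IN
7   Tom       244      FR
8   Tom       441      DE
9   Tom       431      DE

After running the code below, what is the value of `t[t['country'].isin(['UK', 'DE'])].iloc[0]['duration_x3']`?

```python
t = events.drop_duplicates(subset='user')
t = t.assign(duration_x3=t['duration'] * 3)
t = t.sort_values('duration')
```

732

drop duplicate user (keep=first):
   user  duration country
0   Tom       244      DE
1  Dana       137      IN
4  Lena       517      UK
add column duration_x3 = t['duration'] * 3:
   user  duration country  duration_x3
0   Tom       244      DE          732
1  Dana       137      IN          411
4  Lena       517      UK         1551
sort by duration:
   user  duration country  duration_x3
1  Dana       137      IN          411
0   Tom       244      DE          732
4  Lena       517      UK         1551
filter rows where country in ['UK', 'DE']:
   user  duration country  duration_x3
0   Tom       244      DE          732
4  Lena       517      UK         1551
Finally, value at position 0, column 'duration_x3' = 732.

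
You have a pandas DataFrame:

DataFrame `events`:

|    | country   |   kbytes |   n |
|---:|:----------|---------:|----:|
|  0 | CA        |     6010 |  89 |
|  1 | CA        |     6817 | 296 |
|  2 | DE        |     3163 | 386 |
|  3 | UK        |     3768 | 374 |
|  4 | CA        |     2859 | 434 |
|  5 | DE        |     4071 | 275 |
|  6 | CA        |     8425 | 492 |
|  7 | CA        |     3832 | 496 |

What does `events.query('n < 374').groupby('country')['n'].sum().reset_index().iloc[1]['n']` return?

275

filter rows where n < 374:
  country  kbytes    n
0      CA    6010   89
1      CA    6817  296
5      DE    4071  275
group by country, sum of n:
country
CA    385
DE    275
Name: n, dtype: int64
reset_index():
  country    n
0      CA  385
1      DE  275
Then the value at position 1, column 'n': 275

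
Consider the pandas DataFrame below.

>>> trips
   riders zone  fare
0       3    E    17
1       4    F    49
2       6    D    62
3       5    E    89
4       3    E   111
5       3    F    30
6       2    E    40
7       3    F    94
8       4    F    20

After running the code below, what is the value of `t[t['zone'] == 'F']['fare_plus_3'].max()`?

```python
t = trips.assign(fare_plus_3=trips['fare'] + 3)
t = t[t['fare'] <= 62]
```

52

add column fare_plus_3 = trips['fare'] + 3:
   riders zone  fare  fare_plus_3
0       3    E    17           20
1       4    F    49           52
2       6    D    62           65
3       5    E    89           92
4       3    E   111          114
5       3    F    30           33
6       2    E    40           43
7       3    F    94           97
8       4    F    20           23
filter rows where fare <= 62:
   riders zone  fare  fare_plus_3
0       3    E    17           20
1       4    F    49           52
2       6    D    62           65
5       3    F    30           33
6       2    E    40           43
8       4    F    20           23
filter rows where zone == 'F':
   riders zone  fare  fare_plus_3
1       4    F    49           52
5       3    F    30           33
8       4    F    20           23
Hence 52.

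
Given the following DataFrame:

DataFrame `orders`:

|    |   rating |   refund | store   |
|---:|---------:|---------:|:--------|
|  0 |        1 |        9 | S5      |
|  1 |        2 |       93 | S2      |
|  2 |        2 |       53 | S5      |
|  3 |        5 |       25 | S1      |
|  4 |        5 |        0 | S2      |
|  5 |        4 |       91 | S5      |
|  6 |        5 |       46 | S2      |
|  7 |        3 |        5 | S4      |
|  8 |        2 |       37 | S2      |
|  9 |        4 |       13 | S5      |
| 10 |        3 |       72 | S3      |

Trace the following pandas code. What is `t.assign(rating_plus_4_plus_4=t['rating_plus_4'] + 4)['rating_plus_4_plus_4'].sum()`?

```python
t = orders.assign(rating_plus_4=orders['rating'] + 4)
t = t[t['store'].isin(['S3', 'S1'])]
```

add column rating_plus_4 = orders['rating'] + 4:
    rating  refund store  rating_plus_4
0        1       9    S5              5
1        2      93    S2              6
2        2      53    S5              6
3        5      25    S1              9
4        5       0    S2              9
5        4      91    S5              8
6        5      46    S2              9
7        3       5    S4              7
8        2      37    S2              6
9        4      13    S5              8
10       3      72    S3              7
filter rows where store in ['S3', 'S1']:
    rating  refund store  rating_plus_4
3        5      25    S1              9
10       3      72    S3              7
add column rating_plus_4_plus_4 = t['rating_plus_4'] + 4:
    rating  refund store  rating_plus_4  rating_plus_4_plus_4
3        5      25    S1              9                    13
10       3      72    S3              7                    11

24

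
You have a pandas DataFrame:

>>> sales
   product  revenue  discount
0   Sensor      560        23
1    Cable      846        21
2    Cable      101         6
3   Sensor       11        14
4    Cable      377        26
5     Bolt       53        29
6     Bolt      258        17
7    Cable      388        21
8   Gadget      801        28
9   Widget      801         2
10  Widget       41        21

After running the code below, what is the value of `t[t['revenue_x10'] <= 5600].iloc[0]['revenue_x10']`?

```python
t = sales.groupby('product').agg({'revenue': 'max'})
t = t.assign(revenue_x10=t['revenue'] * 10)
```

group by product, max of revenue:
         revenue
product         
Bolt         258
Cable        846
Gadget       801
Sensor       560
Widget       801
add column revenue_x10 = t['revenue'] * 10:
         revenue  revenue_x10
product                      
Bolt         258         2580
Cable        846         8460
Gadget       801         8010
Sensor       560         5600
Widget       801         8010
filter rows where revenue_x10 <= 5600:
         revenue  revenue_x10
product                      
Bolt         258         2580
Sensor       560         5600
So iloc[0]['revenue_x10'] = 2580.

2580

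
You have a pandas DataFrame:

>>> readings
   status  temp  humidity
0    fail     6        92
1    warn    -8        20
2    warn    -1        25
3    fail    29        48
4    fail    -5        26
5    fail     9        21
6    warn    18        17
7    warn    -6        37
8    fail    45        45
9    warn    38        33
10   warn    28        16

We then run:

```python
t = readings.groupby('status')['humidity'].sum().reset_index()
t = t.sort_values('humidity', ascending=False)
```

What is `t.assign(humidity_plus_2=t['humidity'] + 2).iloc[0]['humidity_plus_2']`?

group by status, sum of humidity:
status
fail    232
warn    148
Name: humidity, dtype: int64
reset_index():
  status  humidity
0   fail       232
1   warn       148
sort by humidity descending:
  status  humidity
0   fail       232
1   warn       148
add column humidity_plus_2 = t['humidity'] + 2:
  status  humidity  humidity_plus_2
0   fail       232              234
1   warn       148              150
So iloc[0]['humidity_plus_2'] = 234.

234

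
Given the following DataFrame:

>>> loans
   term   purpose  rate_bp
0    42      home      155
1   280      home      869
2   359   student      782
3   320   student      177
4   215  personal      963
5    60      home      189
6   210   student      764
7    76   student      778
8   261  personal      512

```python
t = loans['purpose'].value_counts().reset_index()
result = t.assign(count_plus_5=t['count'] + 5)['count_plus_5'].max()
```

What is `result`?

value_counts of purpose:
purpose
student     4
home        3
personal    2
Name: count, dtype: int64
reset_index():
    purpose  count
0   student      4
1      home      3
2  personal      2
add column count_plus_5 = t['count'] + 5:
    purpose  count  count_plus_5
0   student      4             9
1      home      3             8
2  personal      2             7

9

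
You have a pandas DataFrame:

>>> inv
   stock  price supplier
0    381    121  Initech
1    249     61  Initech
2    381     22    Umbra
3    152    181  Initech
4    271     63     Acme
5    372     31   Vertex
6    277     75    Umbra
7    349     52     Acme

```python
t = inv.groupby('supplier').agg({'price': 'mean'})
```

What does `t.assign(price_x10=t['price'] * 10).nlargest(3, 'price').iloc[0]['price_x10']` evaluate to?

group by supplier, mean of price:
          price
supplier       
Acme       57.5
Initech   121.0
Umbra      48.5
Vertex     31.0
add column price_x10 = t['price'] * 10:
          price  price_x10
supplier                  
Acme       57.5      575.0
Initech   121.0     1210.0
Umbra      48.5      485.0
Vertex     31.0      310.0
take 3 rows with largest price:
          price  price_x10
supplier                  
Initech   121.0     1210.0
Acme       57.5      575.0
Umbra      48.5      485.0
The value at position 0, column 'price_x10' is 1210.0.

1210.0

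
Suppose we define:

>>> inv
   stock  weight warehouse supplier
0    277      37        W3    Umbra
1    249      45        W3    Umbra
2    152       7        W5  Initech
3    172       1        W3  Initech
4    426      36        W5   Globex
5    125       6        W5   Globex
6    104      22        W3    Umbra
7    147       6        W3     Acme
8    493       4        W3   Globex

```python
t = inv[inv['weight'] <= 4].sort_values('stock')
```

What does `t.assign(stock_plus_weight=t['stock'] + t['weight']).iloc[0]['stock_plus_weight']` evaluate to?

filter rows where weight <= 4:
   stock  weight warehouse supplier
3    172       1        W3  Initech
8    493       4        W3   Globex
sort by stock:
   stock  weight warehouse supplier
3    172       1        W3  Initech
8    493       4        W3   Globex
add column stock_plus_weight = t['stock'] + t['weight']:
   stock  weight warehouse supplier  stock_plus_weight
3    172       1        W3  Initech                173
8    493       4        W3   Globex                497
Finally, value at position 0, column 'stock_plus_weight' = 173.

173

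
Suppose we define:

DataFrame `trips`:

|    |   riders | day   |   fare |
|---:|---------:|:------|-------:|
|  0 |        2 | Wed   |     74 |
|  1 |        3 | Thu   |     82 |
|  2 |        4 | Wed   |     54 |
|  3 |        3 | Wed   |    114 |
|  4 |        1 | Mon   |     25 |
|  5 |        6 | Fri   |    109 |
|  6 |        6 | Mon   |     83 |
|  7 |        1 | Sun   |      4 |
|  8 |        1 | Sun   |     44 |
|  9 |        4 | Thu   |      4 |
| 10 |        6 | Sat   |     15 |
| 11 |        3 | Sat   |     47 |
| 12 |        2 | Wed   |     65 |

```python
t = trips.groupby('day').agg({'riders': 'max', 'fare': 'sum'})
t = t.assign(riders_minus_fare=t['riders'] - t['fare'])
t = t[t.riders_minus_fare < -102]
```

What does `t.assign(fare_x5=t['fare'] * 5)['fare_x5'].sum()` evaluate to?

2080

group by day: max(riders), sum(fare):
     riders  fare
day              
Fri       6   109
Mon       6   108
Sat       6    62
Sun       1    48
Thu       4    86
Wed       4   307
add column riders_minus_fare = t['riders'] - t['fare']:
     riders  fare  riders_minus_fare
day                                 
Fri       6   109               -103
Mon       6   108               -102
Sat       6    62                -56
Sun       1    48                -47
Thu       4    86                -82
Wed       4   307               -303
filter rows where riders_minus_fare < -102:
     riders  fare  riders_minus_fare
day                                 
Fri       6   109               -103
Wed       4   307               -303
add column fare_x5 = t['fare'] * 5:
     riders  fare  riders_minus_fare  fare_x5
day                                          
Fri       6   109               -103      545
Wed       4   307               -303     1535
Hence 2080.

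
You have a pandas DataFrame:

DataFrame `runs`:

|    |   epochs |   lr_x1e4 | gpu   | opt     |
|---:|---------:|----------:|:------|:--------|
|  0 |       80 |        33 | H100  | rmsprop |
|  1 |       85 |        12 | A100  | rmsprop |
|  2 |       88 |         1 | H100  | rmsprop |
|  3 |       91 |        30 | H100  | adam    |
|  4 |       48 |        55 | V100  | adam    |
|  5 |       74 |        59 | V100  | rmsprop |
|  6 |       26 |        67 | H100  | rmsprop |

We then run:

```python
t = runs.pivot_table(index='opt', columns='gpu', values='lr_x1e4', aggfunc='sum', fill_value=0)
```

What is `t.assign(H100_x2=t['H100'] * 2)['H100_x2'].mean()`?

131.0

pivot: rows=opt, cols=gpu, sum(lr_x1e4):
gpu      A100  H100  V100
opt                      
adam        0    30    55
rmsprop    12   101    59
add column H100_x2 = t['H100'] * 2:
gpu      A100  H100  V100  H100_x2
opt                               
adam        0    30    55       60
rmsprop    12   101    59      202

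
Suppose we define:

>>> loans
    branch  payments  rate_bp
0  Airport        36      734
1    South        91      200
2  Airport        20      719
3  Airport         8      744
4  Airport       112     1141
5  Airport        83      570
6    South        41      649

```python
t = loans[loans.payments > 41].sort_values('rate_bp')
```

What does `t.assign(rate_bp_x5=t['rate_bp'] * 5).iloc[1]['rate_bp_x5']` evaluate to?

filter rows where payments > 41:
    branch  payments  rate_bp
1    South        91      200
4  Airport       112     1141
5  Airport        83      570
sort by rate_bp:
    branch  payments  rate_bp
1    South        91      200
5  Airport        83      570
4  Airport       112     1141
add column rate_bp_x5 = t['rate_bp'] * 5:
    branch  payments  rate_bp  rate_bp_x5
1    South        91      200        1000
5  Airport        83      570        2850
4  Airport       112     1141        5705
Then the value at position 1, column 'rate_bp_x5': 2850

2850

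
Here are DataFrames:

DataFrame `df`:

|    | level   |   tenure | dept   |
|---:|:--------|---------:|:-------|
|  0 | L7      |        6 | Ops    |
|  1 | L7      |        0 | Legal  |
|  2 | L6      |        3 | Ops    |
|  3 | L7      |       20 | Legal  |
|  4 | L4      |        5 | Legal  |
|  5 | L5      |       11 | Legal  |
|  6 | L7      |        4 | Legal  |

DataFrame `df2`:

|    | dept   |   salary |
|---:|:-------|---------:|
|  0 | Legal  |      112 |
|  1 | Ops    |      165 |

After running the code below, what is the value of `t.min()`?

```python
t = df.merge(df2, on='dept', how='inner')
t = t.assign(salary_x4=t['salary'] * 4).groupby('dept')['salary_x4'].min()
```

448

merge on 'dept' (how='inner') → 7 rows:
  level  tenure   dept  salary
0    L7       6    Ops     165
1    L7       0  Legal     112
2    L6       3    Ops     165
3    L7      20  Legal     112
4    L4       5  Legal     112
5    L5      11  Legal     112
6    L7       4  Legal     112
add column salary_x4 = t['salary'] * 4:
  level  tenure   dept  salary  salary_x4
0    L7       6    Ops     165        660
1    L7       0  Legal     112        448
2    L6       3    Ops     165        660
3    L7      20  Legal     112        448
4    L4       5  Legal     112        448
5    L5      11  Legal     112        448
6    L7       4  Legal     112        448
group by dept, min of salary_x4:
dept
Legal    448
Ops      660
Name: salary_x4, dtype: int64
The min of the resulting series is 448.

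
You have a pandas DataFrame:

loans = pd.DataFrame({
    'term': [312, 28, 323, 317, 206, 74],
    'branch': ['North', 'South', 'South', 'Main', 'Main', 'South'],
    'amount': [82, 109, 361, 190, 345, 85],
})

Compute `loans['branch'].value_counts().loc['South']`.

3

value_counts of branch:
branch
South    3
Main     2
North    1
Name: count, dtype: int64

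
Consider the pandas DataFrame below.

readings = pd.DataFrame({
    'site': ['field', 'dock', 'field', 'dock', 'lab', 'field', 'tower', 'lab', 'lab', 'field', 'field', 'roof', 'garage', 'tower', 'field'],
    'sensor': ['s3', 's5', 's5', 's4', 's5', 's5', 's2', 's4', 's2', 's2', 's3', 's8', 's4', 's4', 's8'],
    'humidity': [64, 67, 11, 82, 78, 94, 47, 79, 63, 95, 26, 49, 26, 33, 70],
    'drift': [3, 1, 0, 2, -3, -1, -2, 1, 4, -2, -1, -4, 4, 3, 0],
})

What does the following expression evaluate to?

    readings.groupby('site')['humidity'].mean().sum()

322.833333333

group by site, mean of humidity:
site
dock      74.500000
field     60.000000
garage    26.000000
lab       73.333333
roof      49.000000
tower     40.000000
Name: humidity, dtype: float64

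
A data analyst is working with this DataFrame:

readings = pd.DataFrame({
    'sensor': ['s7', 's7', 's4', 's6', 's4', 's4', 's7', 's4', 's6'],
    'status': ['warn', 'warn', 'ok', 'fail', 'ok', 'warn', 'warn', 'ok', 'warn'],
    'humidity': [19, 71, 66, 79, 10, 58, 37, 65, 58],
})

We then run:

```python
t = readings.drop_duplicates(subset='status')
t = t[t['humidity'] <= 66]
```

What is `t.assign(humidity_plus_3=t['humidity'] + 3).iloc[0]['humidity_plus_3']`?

22

drop duplicate status (keep=first):
  sensor status  humidity
0     s7   warn        19
2     s4     ok        66
3     s6   fail        79
filter rows where humidity <= 66:
  sensor status  humidity
0     s7   warn        19
2     s4     ok        66
add column humidity_plus_3 = t['humidity'] + 3:
  sensor status  humidity  humidity_plus_3
0     s7   warn        19               22
2     s4     ok        66               69
Then the value at position 0, column 'humidity_plus_3': 22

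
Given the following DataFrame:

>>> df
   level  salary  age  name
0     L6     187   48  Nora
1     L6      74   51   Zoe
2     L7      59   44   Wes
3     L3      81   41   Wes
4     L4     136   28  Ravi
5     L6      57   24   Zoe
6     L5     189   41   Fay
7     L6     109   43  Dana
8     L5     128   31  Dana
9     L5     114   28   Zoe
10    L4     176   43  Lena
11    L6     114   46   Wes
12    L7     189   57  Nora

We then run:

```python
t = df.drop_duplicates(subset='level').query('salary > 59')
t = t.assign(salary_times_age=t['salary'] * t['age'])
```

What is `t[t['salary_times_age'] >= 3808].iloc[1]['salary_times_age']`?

drop duplicate level (keep=first):
  level  salary  age  name
0    L6     187   48  Nora
2    L7      59   44   Wes
3    L3      81   41   Wes
4    L4     136   28  Ravi
6    L5     189   41   Fay
filter rows where salary > 59:
  level  salary  age  name
0    L6     187   48  Nora
3    L3      81   41   Wes
4    L4     136   28  Ravi
6    L5     189   41   Fay
add column salary_times_age = t['salary'] * t['age']:
  level  salary  age  name  salary_times_age
0    L6     187   48  Nora              8976
3    L3      81   41   Wes              3321
4    L4     136   28  Ravi              3808
6    L5     189   41   Fay              7749
filter rows where salary_times_age >= 3808:
  level  salary  age  name  salary_times_age
0    L6     187   48  Nora              8976
4    L4     136   28  Ravi              3808
6    L5     189   41   Fay              7749
value at position 1, column 'salary_times_age' → 3808

3808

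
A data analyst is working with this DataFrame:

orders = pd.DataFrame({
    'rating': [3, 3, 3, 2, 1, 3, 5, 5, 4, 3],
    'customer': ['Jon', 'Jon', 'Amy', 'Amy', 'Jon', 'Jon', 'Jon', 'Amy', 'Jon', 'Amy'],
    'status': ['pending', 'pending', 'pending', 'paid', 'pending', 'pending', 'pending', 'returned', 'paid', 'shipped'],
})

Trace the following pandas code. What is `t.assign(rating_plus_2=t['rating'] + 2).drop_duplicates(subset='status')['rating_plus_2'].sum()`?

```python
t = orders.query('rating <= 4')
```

14

filter rows where rating <= 4:
   rating customer   status
0       3      Jon  pending
1       3      Jon  pending
2       3      Amy  pending
3       2      Amy     paid
4       1      Jon  pending
5       3      Jon  pending
8       4      Jon     paid
9       3      Amy  shipped
add column rating_plus_2 = t['rating'] + 2:
   rating customer   status  rating_plus_2
0       3      Jon  pending              5
1       3      Jon  pending              5
2       3      Amy  pending              5
3       2      Amy     paid              4
4       1      Jon  pending              3
5       3      Jon  pending              5
8       4      Jon     paid              6
9       3      Amy  shipped              5
drop duplicate status (keep=first):
   rating customer   status  rating_plus_2
0       3      Jon  pending              5
3       2      Amy     paid              4
9       3      Amy  shipped              5
Reading off the sum of column 'rating_plus_2', we get 14.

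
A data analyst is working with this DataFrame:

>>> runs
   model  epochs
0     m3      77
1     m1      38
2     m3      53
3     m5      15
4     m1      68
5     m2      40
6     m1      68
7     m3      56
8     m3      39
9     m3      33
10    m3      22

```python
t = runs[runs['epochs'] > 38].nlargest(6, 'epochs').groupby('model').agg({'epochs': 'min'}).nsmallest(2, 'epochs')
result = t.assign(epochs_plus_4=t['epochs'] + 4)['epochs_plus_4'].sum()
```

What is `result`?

filter rows where epochs > 38:
  model  epochs
0    m3      77
2    m3      53
4    m1      68
5    m2      40
6    m1      68
7    m3      56
8    m3      39
take 6 rows with largest epochs:
  model  epochs
0    m3      77
4    m1      68
6    m1      68
7    m3      56
2    m3      53
5    m2      40
group by model, min of epochs:
       epochs
model        
m1         68
m2         40
m3         53
take 2 rows with smallest epochs:
       epochs
model        
m2         40
m3         53
add column epochs_plus_4 = t['epochs'] + 4:
       epochs  epochs_plus_4
model                       
m2         40             44
m3         53             57
The sum of column 'epochs_plus_4' is 101.

101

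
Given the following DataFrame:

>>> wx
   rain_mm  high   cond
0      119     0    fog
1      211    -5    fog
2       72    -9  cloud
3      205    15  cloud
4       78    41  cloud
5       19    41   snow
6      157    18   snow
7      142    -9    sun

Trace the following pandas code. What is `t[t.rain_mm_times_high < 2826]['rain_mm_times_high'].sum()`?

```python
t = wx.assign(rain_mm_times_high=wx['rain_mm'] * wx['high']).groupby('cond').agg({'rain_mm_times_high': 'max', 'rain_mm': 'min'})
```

-1278

add column rain_mm_times_high = wx['rain_mm'] * wx['high']:
   rain_mm  high   cond  rain_mm_times_high
0      119     0    fog                   0
1      211    -5    fog               -1055
2       72    -9  cloud                -648
3      205    15  cloud                3075
4       78    41  cloud                3198
5       19    41   snow                 779
6      157    18   snow                2826
7      142    -9    sun               -1278
group by cond: max(rain_mm_times_high), min(rain_mm):
       rain_mm_times_high  rain_mm
cond                              
cloud                3198       72
fog                     0      119
snow                 2826       19
sun                 -1278      142
filter rows where rain_mm_times_high < 2826:
      rain_mm_times_high  rain_mm
cond                             
fog                    0      119
sun                -1278      142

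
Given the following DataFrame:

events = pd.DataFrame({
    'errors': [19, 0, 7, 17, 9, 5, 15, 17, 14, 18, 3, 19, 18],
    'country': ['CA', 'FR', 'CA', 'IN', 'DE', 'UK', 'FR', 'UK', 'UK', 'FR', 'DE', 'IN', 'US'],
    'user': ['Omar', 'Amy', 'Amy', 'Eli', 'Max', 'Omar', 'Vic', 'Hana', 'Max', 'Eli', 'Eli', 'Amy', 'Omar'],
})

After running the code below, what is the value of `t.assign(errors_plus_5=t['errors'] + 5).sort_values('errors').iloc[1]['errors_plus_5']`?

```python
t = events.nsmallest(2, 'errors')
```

take 2 rows with smallest errors:
    errors country user
1        0      FR  Amy
10       3      DE  Eli
add column errors_plus_5 = t['errors'] + 5:
    errors country user  errors_plus_5
1        0      FR  Amy              5
10       3      DE  Eli              8
sort by errors:
    errors country user  errors_plus_5
1        0      FR  Amy              5
10       3      DE  Eli              8
Reading off the value at position 1, column 'errors_plus_5', we get 8.

8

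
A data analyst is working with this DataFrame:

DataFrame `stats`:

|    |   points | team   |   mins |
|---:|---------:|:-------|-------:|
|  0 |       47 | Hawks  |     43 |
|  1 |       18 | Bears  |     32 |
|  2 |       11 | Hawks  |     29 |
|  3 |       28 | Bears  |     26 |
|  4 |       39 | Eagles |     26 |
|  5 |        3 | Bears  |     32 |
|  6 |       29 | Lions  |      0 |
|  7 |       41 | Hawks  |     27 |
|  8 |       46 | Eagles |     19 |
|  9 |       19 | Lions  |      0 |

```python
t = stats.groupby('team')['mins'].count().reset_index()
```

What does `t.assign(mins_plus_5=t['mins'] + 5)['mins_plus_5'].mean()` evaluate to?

7.5

group by team, count of mins:
team
Bears     3
Eagles    2
Hawks     3
Lions     2
Name: mins, dtype: int64
reset_index():
     team  mins
0   Bears     3
1  Eagles     2
2   Hawks     3
3   Lions     2
add column mins_plus_5 = t['mins'] + 5:
     team  mins  mins_plus_5
0   Bears     3            8
1  Eagles     2            7
2   Hawks     3            8
3   Lions     2            7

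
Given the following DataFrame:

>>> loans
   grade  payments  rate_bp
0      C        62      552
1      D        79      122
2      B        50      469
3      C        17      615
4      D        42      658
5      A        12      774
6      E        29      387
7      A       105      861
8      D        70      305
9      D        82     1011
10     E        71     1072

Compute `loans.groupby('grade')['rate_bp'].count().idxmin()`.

group by grade, count of rate_bp:
grade
A    2
B    1
C    2
D    4
E    2
Name: rate_bp, dtype: int64
Reading off the label with the smallest value, we get B.

B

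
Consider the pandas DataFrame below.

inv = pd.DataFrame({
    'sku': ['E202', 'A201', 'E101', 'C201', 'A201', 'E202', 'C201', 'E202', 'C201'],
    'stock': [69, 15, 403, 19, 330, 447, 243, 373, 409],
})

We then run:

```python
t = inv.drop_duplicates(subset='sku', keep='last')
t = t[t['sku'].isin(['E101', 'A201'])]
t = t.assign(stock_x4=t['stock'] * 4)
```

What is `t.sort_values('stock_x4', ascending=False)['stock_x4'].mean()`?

drop duplicate sku (keep=last):
    sku  stock
2  E101    403
4  A201    330
7  E202    373
8  C201    409
filter rows where sku in ['E101', 'A201']:
    sku  stock
2  E101    403
4  A201    330
add column stock_x4 = t['stock'] * 4:
    sku  stock  stock_x4
2  E101    403      1612
4  A201    330      1320
sort by stock_x4 descending:
    sku  stock  stock_x4
2  E101    403      1612
4  A201    330      1320
Taking the mean of column 'stock_x4' gives 1466.0.

1466.0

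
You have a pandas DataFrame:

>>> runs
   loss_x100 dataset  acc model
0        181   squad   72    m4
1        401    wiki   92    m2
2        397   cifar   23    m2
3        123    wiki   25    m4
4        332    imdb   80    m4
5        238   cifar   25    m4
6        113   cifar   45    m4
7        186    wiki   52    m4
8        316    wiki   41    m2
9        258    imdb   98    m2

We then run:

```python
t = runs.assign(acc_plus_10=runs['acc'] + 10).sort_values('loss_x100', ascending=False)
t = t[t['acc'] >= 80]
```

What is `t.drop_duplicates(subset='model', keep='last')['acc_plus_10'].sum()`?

add column acc_plus_10 = runs['acc'] + 10:
   loss_x100 dataset  acc model  acc_plus_10
0        181   squad   72    m4           82
1        401    wiki   92    m2          102
2        397   cifar   23    m2           33
3        123    wiki   25    m4           35
4        332    imdb   80    m4           90
5        238   cifar   25    m4           35
6        113   cifar   45    m4           55
7        186    wiki   52    m4           62
8        316    wiki   41    m2           51
9        258    imdb   98    m2          108
sort by loss_x100 descending:
   loss_x100 dataset  acc model  acc_plus_10
1        401    wiki   92    m2          102
2        397   cifar   23    m2           33
4        332    imdb   80    m4           90
8        316    wiki   41    m2           51
9        258    imdb   98    m2          108
5        238   cifar   25    m4           35
7        186    wiki   52    m4           62
0        181   squad   72    m4           82
3        123    wiki   25    m4           35
6        113   cifar   45    m4           55
filter rows where acc >= 80:
   loss_x100 dataset  acc model  acc_plus_10
1        401    wiki   92    m2          102
4        332    imdb   80    m4           90
9        258    imdb   98    m2          108
drop duplicate model (keep=last):
   loss_x100 dataset  acc model  acc_plus_10
4        332    imdb   80    m4           90
9        258    imdb   98    m2          108
Taking the sum of column 'acc_plus_10' gives 198.

198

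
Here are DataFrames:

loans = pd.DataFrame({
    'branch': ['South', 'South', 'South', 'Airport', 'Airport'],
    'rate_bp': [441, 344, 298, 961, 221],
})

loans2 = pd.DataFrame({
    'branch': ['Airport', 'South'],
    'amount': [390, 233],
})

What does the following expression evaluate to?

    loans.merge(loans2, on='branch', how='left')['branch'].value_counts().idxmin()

Airport

merge on 'branch' (how='left') → 5 rows:
    branch  rate_bp  amount
0    South      441     233
1    South      344     233
2    South      298     233
3  Airport      961     390
4  Airport      221     390
value_counts of branch:
branch
South      3
Airport    2
Name: count, dtype: int64
Finally, label with the smallest value = Airport.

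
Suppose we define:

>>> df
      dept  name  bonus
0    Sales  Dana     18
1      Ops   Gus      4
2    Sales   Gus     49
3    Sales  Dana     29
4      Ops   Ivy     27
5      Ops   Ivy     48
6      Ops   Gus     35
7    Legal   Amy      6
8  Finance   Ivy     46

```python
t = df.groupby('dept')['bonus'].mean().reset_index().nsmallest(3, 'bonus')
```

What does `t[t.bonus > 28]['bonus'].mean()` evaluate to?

group by dept, mean of bonus:
dept
Finance    46.0
Legal       6.0
Ops        28.5
Sales      32.0
Name: bonus, dtype: float64
reset_index():
      dept  bonus
0  Finance   46.0
1    Legal    6.0
2      Ops   28.5
3    Sales   32.0
take 3 rows with smallest bonus:
    dept  bonus
1  Legal    6.0
2    Ops   28.5
3  Sales   32.0
filter rows where bonus > 28:
    dept  bonus
2    Ops   28.5
3  Sales   32.0
Hence 30.25.

30.25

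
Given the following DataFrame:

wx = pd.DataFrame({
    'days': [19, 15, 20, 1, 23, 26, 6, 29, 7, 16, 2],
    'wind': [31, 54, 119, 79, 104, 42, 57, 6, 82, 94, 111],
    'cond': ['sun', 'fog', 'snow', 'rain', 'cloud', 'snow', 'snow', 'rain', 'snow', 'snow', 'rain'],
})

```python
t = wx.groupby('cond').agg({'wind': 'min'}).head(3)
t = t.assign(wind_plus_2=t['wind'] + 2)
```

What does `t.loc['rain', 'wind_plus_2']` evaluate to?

8

group by cond, min of wind:
       wind
cond       
cloud   104
fog      54
rain      6
snow     42
sun      31
take first 3 rows:
       wind
cond       
cloud   104
fog      54
rain      6
add column wind_plus_2 = t['wind'] + 2:
       wind  wind_plus_2
cond                    
cloud   104          106
fog      54           56
rain      6            8
value at row 'rain', column 'wind_plus_2' → 8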